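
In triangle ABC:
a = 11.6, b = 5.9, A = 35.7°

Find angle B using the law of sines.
sin(B)/b = sin(A)/a
sin(B) = b·sin(A)/a = 5.9·sin(35.7°)/11.6 = 0.296801
B = arcsin(0.296801) = 17.27°  (b ≤ a, so B ≤ A and the acute solution is unique)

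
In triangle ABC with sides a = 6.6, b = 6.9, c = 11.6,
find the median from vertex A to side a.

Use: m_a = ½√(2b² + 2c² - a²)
m_a = ½√(2·6.9² + 2·11.6² - 6.6²)
m_a = ½√(95.22 + 269.12 - 43.56) = ½√320.78 = 8.955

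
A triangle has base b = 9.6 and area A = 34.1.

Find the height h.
A = ½bh  →  h = 2A/b
h = 2·34.1/9.6 = 7.104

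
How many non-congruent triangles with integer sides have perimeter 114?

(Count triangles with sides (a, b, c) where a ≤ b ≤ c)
With a ≤ b ≤ c and a + b + c = 114, the triangle inequality a + b > c gives c < 114/2, so c ≤ 56.
Iterate a from 1 to ⌊p/3⌋ = 38; for each a, b ranges from a to ⌊(p−a)/2⌋ with c = p − a − b, keeping only c ≥ b.
Triples: (2, 56, 56), (3, 55, 56), (4, 54, 56), …
Count = 271 triangles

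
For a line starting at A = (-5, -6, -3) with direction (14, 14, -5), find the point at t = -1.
P(-1) = (-5 + 14(-1), -6 + 14(-1), -3 + (-5)(-1)) = (-19, -20, 2)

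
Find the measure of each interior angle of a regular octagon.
Interior angle of a regular n-gon = (n-2)*180/n
Interior angle = (8-2)*180/8
Interior angle = 6*180/8
Interior angle = 1080/8
Interior angle = 135 degrees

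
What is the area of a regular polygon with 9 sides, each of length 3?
For a regular 9-gon with side length s = 3:
Apothem a = s / (2*tan(pi/9)) = 3 / (2*tan(pi/9)) ≈ 4.1212
Perimeter P = 9 * 3 = 27
Area = (1/2) * P * a = (1/2) * 27 * 4.1212 = 55.64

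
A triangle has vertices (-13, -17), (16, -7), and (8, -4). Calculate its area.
Using the coordinate formula: Area = (1/2)|x₁(y₂-y₃) + x₂(y₃-y₁) + x₃(y₁-y₂)|
Area = (1/2)|(-13)((-7)-(-4)) + 16((-4)-(-17)) + 8((-17)-(-7))|
Area = (1/2)|(-13)*(-3) + 16*13 + 8*(-10)|
Area = (1/2)|39 + 208 + (-80)|
Area = (1/2)*167 = 83.50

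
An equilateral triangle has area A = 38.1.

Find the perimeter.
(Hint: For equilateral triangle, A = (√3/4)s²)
A = (√3/4)s²  →  s² = 4A/√3 = 4·38.1/√3 = 87.9882
s = 9.3802
Perimeter = 3s = 28.14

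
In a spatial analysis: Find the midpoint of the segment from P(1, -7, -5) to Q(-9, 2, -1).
Midpoint = ((1-9)/2, (-7+2)/2, (-5-1)/2) = (-4, -2.5, -3)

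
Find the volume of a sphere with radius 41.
Volume = (4/3) * pi * r³
Volume = (4/3) * pi * 41³
Volume = (4/3) * pi * 68921
Volume = 288695.61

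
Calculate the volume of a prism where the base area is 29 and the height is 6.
Volume = base area * height
Volume = 29 * 6
Volume = 174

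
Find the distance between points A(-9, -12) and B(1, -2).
Using the distance formula: d = sqrt((x₂-x₁)² + (y₂-y₁)²)
dx = 1 - (-9) = 10
dy = (-2) - (-12) = 10
d = sqrt(10² + 10²) = sqrt(100 + 100) = sqrt(200) = 14.14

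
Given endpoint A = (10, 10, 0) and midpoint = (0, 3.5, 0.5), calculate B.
B = (2×0 - 10, 2×3.5 - 10, 2×0.5 - 0) = (-10, -3, 1)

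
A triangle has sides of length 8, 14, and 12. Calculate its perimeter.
Perimeter = sum of all sides
Perimeter = 8 + 14 + 12
Perimeter = 34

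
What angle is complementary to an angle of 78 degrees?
Complementary angles sum to 90 degrees.
Other angle = 90 - 78
Other angle = 12 degrees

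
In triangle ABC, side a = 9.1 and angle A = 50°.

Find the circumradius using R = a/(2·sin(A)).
R = a/(2·sin(A)) = 9.1/(2·sin(50°))
R = 9.1/(2·0.766044) = 9.1/1.532089 = 5.94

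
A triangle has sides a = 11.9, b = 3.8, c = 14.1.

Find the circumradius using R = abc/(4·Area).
s = (a+b+c)/2 = 14.9
Area = √(s(s-a)(s-b)(s-c)) = √(14.9·3·11.1·0.8) = 19.9233
R = abc/(4·Area) = (11.9·3.8·14.1)/(4·19.9233) = 637.602/79.6932 = 8.001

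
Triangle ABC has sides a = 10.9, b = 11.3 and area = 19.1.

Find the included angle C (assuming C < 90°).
Area = ½ab·sin(C)  →  sin(C) = 2·Area/(ab)
sin(C) = 2·19.1/(10.9·11.3) = 0.310140
C = arcsin(0.310140) = 18.07°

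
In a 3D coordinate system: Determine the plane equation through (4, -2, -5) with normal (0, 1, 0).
d = n·P = (0)(4) + (1)(-2) + (0)(-5) = -2
Plane: y = -2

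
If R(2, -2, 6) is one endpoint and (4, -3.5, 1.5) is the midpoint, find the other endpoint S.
S = (2×4 - 2, 2×(-3.5) - (-2), 2×1.5 - 6) = (6, -5, -3)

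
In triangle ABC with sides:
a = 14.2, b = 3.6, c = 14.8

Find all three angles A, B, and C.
By the law of cosines:
cos(A) = (b² + c² - a²)/(2bc) = 0.284910  →  A = 73.45°
cos(B) = (a² + c² - b²)/(2ac) = 0.970023  →  B = 14.06°
cos(C) = (a² + b² - c²)/(2ab) = -0.043427  →  C = 92.49°
Check: A + B + C = 180.0° ✓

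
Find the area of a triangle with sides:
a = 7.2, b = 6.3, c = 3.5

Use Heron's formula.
s = (a+b+c)/2 = (7.2+6.3+3.5)/2 = 8.5
A = √(s(s-a)(s-b)(s-c)) = √(8.5·1.3·2.2·5)
A = √121.55 = 11.02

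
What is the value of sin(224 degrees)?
sin(224 degrees) = -0.6947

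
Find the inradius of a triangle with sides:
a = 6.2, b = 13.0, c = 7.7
s = (a+b+c)/2 = (6.2+13.0+7.7)/2 = 13.45
Area = √(s(s-a)(s-b)(s-c)) = √(13.45·7.25·0.45·5.75) = 15.8844
r = Area/s = 15.8844/13.45 = 1.181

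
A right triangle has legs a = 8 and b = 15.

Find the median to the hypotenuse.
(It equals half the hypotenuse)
Hypotenuse c = √(8² + 15²) = √289 = 17
Median to hypotenuse = c/2 = 8.5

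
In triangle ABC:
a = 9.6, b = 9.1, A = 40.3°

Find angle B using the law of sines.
sin(B)/b = sin(A)/a
sin(B) = b·sin(A)/a = 9.1·sin(40.3°)/9.6 = 0.613103
B = arcsin(0.613103) = 37.81°  (b ≤ a, so B ≤ A and the acute solution is unique)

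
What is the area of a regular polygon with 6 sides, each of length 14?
For a regular 6-gon with side length s = 14:
Apothem a = s / (2*tan(pi/6)) = 14 / (2*tan(pi/6)) ≈ 12.1244
Perimeter P = 6 * 14 = 84
Area = (1/2) * P * a = (1/2) * 84 * 12.1244 = 509.22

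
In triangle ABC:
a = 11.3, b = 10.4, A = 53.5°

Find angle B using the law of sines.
sin(B)/b = sin(A)/a
sin(B) = b·sin(A)/a = 10.4·sin(53.5°)/11.3 = 0.739833
B = arcsin(0.739833) = 47.72°  (b ≤ a, so B ≤ A and the acute solution is unique)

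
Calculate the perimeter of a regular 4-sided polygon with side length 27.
Perimeter = number of sides * side length
Perimeter = 4 * 27
Perimeter = 108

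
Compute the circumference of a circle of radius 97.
Circumference = 2 * pi * r
Circumference = 2 * pi * 97
Circumference = 609.47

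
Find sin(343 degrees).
sin(343 degrees) = -0.2924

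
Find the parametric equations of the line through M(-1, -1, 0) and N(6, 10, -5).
Direction vector d = N - M = (7, 11, -5)
x = -1 + 7t, y = -1 + 11t, z = 0 - 5t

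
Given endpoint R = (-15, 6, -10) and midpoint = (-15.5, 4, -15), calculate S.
S = (2×(-15.5) - (-15), 2×4 - 6, 2×(-15) - (-10)) = (-16, 2, -20)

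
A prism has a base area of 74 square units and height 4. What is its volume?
Volume = base area * height
Volume = 74 * 4
Volume = 296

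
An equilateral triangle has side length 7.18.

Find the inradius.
For an equilateral triangle, r = s/(2√3) where s is the side.
r = 7.18/(2√3) = 7.18/3.464102 = 2.073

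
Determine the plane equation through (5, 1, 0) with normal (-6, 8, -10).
d = n·P = (-6)(5) + (8)(1) + (-10)(0) = -22
Plane: -6x + 8y - 10z = -22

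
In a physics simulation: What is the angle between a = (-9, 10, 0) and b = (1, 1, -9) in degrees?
a·b = 1, |a|² = 181, |b|² = 83
cos θ = 1/√15023 ≈ 0.008159
θ ≈ 89.53°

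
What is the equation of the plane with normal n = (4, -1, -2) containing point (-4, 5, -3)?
d = n·P = (4)(-4) + (-1)(5) + (-2)(-3) = -15
Plane: 4x - y - 2z = -15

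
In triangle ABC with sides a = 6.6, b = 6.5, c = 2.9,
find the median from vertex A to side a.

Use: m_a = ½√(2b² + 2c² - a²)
m_a = ½√(2·6.5² + 2·2.9² - 6.6²)
m_a = ½√(84.5 + 16.82 - 43.56) = ½√57.76 = 3.8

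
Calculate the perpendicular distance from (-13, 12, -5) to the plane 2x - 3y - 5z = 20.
d = |2(-13) + (-3)(12) + (-5)(-5) - (20)| / √(2² + (-3)² + (-5)²) = 57/√38 = 9.247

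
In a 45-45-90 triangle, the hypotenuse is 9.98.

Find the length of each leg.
In a 45-45-90 triangle, hypotenuse = leg·√2  →  leg = hypotenuse/√2
leg = 9.98/√2 = 7.057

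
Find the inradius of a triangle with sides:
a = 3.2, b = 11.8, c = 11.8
s = (a+b+c)/2 = (3.2+11.8+11.8)/2 = 13.4
Area = √(s(s-a)(s-b)(s-c)) = √(13.4·10.2·1.6·1.6) = 18.7056
r = Area/s = 18.7056/13.4 = 1.396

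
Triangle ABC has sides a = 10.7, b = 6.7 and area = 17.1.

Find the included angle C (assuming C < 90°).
Area = ½ab·sin(C)  →  sin(C) = 2·Area/(ab)
sin(C) = 2·17.1/(10.7·6.7) = 0.477054
C = arcsin(0.477054) = 28.49°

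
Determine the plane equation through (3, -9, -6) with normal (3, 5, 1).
d = n·P = (3)(3) + (5)(-9) + (1)(-6) = -42
Plane: 3x + 5y + z = -42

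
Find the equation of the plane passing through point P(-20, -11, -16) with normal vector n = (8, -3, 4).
d = n·P = (8)(-20) + (-3)(-11) + (4)(-16) = -191
Plane: 8x - 3y + 4z = -191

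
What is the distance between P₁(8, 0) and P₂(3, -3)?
Using the distance formula: d = sqrt((x₂-x₁)² + (y₂-y₁)²)
dx = 3 - 8 = -5
dy = (-3) - 0 = -3
d = sqrt((-5)² + (-3)²) = sqrt(25 + 9) = sqrt(34) = 5.83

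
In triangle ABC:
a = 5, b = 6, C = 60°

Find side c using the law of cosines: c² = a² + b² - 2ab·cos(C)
c² = 5² + 6² - 2·5·6·cos(60°)
c² = 25 + 36 - 60·0.5000 = 31
c = √31 = 5.568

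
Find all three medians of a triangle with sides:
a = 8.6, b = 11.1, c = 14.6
Using m_x = ½√(2y² + 2z² - x²):
m_a = ½√(2·11.1² + 2·14.6² - 8.6²) = ½√598.78 = 12.23
m_b = ½√(2·8.6² + 2·14.6² - 11.1²) = ½√451.03 = 10.62
m_c = ½√(2·8.6² + 2·11.1² - 14.6²) = ½√181.18 = 6.73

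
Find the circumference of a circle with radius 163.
Circumference = 2 * pi * r
Circumference = 2 * pi * 163
Circumference = 1024.16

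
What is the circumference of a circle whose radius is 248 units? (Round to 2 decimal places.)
Circumference = 2 * pi * r
Circumference = 2 * pi * 248
Circumference = 1558.23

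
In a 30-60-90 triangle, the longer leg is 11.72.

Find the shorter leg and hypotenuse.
In a 30-60-90 triangle, sides are in ratio 1 : √3 : 2.
Long leg = short leg·√3  →  short leg = 11.72/√3 = 6.767
Hypotenuse = 2·(short leg) = 2·11.72/√3 = 13.53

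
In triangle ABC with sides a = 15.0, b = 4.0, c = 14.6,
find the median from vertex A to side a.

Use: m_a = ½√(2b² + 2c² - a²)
m_a = ½√(2·4.0² + 2·14.6² - 15.0²)
m_a = ½√(32 + 426.32 - 225) = ½√233.32 = 7.637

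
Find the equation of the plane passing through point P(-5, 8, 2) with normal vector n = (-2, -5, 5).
d = n·P = (-2)(-5) + (-5)(8) + (5)(2) = -20
Plane: -2x - 5y + 5z = -20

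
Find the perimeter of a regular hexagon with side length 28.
Perimeter = number of sides * side length
Perimeter = 6 * 28
Perimeter = 168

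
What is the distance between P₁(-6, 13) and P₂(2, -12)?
Using the distance formula: d = sqrt((x₂-x₁)² + (y₂-y₁)²)
dx = 2 - (-6) = 8
dy = (-12) - 13 = -25
d = sqrt(8² + (-25)²) = sqrt(64 + 625) = sqrt(689) = 26.25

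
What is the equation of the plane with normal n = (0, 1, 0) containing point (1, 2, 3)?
d = n·P = (0)(1) + (1)(2) + (0)(3) = 2
Plane: y = 2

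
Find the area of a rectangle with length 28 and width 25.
Area = length * width
Area = 28 * 25
Area = 700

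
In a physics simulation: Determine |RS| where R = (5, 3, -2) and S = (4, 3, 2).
d = √[(-1)² + (0)² + (4)²] = √17 = 4.123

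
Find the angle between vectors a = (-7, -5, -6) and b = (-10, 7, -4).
a·b = 59, |a|² = 110, |b|² = 165
cos θ = 59/√18150 ≈ 0.4379
θ ≈ 64.03°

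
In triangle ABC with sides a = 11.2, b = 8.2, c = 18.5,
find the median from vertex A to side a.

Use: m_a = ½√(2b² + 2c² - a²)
m_a = ½√(2·8.2² + 2·18.5² - 11.2²)
m_a = ½√(134.48 + 684.5 - 125.44) = ½√693.54 = 13.17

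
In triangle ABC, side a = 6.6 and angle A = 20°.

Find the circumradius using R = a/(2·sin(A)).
R = a/(2·sin(A)) = 6.6/(2·sin(20°))
R = 6.6/(2·0.342020) = 6.6/0.684040 = 9.649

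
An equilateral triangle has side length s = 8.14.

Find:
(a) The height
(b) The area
(a) Height h = s·√3/2 = 8.14·√3/2 = 7.049
(b) Area = (√3/4)·s² = (√3/4)·8.14² = (√3/4)·66.2596 = 28.69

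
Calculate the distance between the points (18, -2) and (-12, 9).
Using the distance formula: d = sqrt((x₂-x₁)² + (y₂-y₁)²)
dx = (-12) - 18 = -30
dy = 9 - (-2) = 11
d = sqrt((-30)² + 11²) = sqrt(900 + 121) = sqrt(1021) = 31.95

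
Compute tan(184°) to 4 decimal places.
tan(184 degrees) = 0.0699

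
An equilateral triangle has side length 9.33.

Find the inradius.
For an equilateral triangle, r = s/(2√3) where s is the side.
r = 9.33/(2√3) = 9.33/3.464102 = 2.693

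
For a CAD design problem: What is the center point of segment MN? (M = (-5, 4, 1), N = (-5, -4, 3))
Midpoint = ((-5-5)/2, (4-4)/2, (1+3)/2) = (-5, 0, 2)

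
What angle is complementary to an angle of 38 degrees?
Complementary angles sum to 90 degrees.
Other angle = 90 - 38
Other angle = 52 degrees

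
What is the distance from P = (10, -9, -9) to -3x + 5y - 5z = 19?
d = |(-3)(10) + 5(-9) + (-5)(-9) - (19)| / √((-3)² + 5² + (-5)²) = 49/√59 = 6.379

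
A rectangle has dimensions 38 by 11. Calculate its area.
Area = length * width
Area = 38 * 11
Area = 418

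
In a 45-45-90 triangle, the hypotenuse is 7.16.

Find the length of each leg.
In a 45-45-90 triangle, hypotenuse = leg·√2  →  leg = hypotenuse/√2
leg = 7.16/√2 = 5.063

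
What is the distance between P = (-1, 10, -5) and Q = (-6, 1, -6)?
d = √[(-5)² + (-9)² + (-1)²] = √107 = 10.34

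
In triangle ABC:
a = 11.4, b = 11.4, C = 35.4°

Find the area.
Using A = ½ab·sin(C):
A = ½·11.4·11.4·sin(35.4°) = ½·129.96·0.579281 = 37.64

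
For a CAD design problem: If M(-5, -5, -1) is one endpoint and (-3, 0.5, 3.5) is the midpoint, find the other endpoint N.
N = (2×(-3) - (-5), 2×0.5 - (-5), 2×3.5 - (-1)) = (-1, 6, 8)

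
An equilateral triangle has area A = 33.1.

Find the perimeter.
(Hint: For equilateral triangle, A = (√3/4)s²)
A = (√3/4)s²  →  s² = 4A/√3 = 4·33.1/√3 = 76.4412
s = 8.74306
Perimeter = 3s = 26.23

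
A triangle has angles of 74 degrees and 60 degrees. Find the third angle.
Sum of angles in a triangle = 180 degrees
Third angle = 180 - 74 - 60
Third angle = 46 degrees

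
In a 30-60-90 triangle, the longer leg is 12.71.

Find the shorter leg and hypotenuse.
In a 30-60-90 triangle, sides are in ratio 1 : √3 : 2.
Long leg = short leg·√3  →  short leg = 12.71/√3 = 7.338
Hypotenuse = 2·(short leg) = 2·12.71/√3 = 14.68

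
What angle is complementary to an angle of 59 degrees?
Complementary angles sum to 90 degrees.
Other angle = 90 - 59
Other angle = 31 degrees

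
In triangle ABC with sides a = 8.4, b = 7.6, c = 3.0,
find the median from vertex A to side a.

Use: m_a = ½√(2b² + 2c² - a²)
m_a = ½√(2·7.6² + 2·3.0² - 8.4²)
m_a = ½√(115.52 + 18 - 70.56) = ½√62.96 = 3.967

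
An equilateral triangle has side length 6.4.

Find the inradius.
For an equilateral triangle, r = s/(2√3) where s is the side.
r = 6.4/(2√3) = 6.4/3.464102 = 1.848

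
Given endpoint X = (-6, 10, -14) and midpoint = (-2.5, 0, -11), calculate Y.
Y = (2×(-2.5) - (-6), 2×0 - 10, 2×(-11) - (-14)) = (1, -10, -8)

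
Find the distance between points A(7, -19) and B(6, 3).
Using the distance formula: d = sqrt((x₂-x₁)² + (y₂-y₁)²)
dx = 6 - 7 = -1
dy = 3 - (-19) = 22
d = sqrt((-1)² + 22²) = sqrt(1 + 484) = sqrt(485) = 22.02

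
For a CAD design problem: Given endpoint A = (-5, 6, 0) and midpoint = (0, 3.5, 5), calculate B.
B = (2×0 - (-5), 2×3.5 - 6, 2×5 - 0) = (5, 1, 10)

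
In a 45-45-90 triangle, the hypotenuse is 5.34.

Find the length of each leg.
In a 45-45-90 triangle, hypotenuse = leg·√2  →  leg = hypotenuse/√2
leg = 5.34/√2 = 3.776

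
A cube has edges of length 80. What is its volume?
Volume = s³
Volume = 80³
Volume = 512000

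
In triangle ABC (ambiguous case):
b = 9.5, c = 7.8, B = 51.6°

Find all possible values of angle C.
sin(C)/c = sin(B)/b  →  sin(C) = c·sin(B)/b = 7.8·sin(51.6°)/9.5 = 0.643454
C₁ = arcsin(0.643454) = 40.05°,  C₂ = 180° - C₁ = 139.95°
Check C₂: A = 180° - 51.6° - 139.95° = -11.55° ≤ 0, rejected
C = 40.05° (one solution)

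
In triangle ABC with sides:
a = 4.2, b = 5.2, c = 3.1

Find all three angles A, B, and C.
By the law of cosines:
cos(A) = (b² + c² - a²)/(2bc) = 0.589640  →  A = 53.87°
cos(B) = (a² + c² - b²)/(2ac) = 0.008065  →  B = 89.54°
cos(C) = (a² + b² - c²)/(2ab) = 0.802885  →  C = 36.59°
Check: A + B + C = 180.0° ✓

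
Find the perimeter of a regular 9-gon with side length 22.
Perimeter = number of sides * side length
Perimeter = 9 * 22
Perimeter = 198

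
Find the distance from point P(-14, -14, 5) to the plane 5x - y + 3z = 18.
d = |5(-14) + (-1)(-14) + 3(5) - (18)| / √(5² + (-1)² + 3²) = 59/√35 = 9.973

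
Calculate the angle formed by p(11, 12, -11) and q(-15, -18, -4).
p·q = -337, |p|² = 386, |q|² = 565
cos θ = -337/√218090 ≈ -0.7216
θ ≈ 136.2°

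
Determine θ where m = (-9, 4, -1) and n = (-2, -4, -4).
m·n = 6, |m|² = 98, |n|² = 36
cos θ = 6/√3528 ≈ 0.101
θ ≈ 84.2°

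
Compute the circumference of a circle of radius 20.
Circumference = 2 * pi * r
Circumference = 2 * pi * 20
Circumference = 125.66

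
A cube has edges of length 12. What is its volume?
Volume = s³
Volume = 12³
Volume = 1728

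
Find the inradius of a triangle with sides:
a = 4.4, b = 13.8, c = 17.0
s = (a+b+c)/2 = (4.4+13.8+17.0)/2 = 17.6
Area = √(s(s-a)(s-b)(s-c)) = √(17.6·13.2·3.8·0.6) = 23.015
r = Area/s = 23.015/17.6 = 1.308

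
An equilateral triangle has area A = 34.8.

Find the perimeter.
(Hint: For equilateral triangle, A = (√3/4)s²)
A = (√3/4)s²  →  s² = 4A/√3 = 4·34.8/√3 = 80.3672
s = 8.96477
Perimeter = 3s = 26.89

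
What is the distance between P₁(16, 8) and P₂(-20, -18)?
Using the distance formula: d = sqrt((x₂-x₁)² + (y₂-y₁)²)
dx = (-20) - 16 = -36
dy = (-18) - 8 = -26
d = sqrt((-36)² + (-26)²) = sqrt(1296 + 676) = sqrt(1972) = 44.41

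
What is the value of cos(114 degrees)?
cos(114 degrees) = -0.4067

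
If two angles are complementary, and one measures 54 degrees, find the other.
Complementary angles sum to 90 degrees.
Other angle = 90 - 54
Other angle = 36 degrees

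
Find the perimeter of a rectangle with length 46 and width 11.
Perimeter = 2 * (length + width)
Perimeter = 2 * (46 + 11)
Perimeter = 2 * 57
Perimeter = 114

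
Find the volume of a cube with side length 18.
Volume = s³
Volume = 18³
Volume = 5832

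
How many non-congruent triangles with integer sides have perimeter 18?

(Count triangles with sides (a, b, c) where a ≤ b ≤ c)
With a ≤ b ≤ c and a + b + c = 18, the triangle inequality a + b > c gives c < 18/2, so c ≤ 8.
Iterate a from 1 to ⌊p/3⌋ = 6; for each a, b ranges from a to ⌊(p−a)/2⌋ with c = p − a − b, keeping only c ≥ b.
Triples: (2, 8, 8), (3, 7, 8), (4, 6, 8), …
Count = 7 triangles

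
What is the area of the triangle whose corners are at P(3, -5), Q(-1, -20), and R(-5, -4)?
Using the coordinate formula: Area = (1/2)|x₁(y₂-y₃) + x₂(y₃-y₁) + x₃(y₁-y₂)|
Area = (1/2)|3((-20)-(-4)) + (-1)((-4)-(-5)) + (-5)((-5)-(-20))|
Area = (1/2)|3*(-16) + (-1)*1 + (-5)*15|
Area = (1/2)|(-48) + (-1) + (-75)|
Area = (1/2)*124 = 62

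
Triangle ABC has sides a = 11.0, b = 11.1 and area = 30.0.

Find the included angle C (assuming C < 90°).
Area = ½ab·sin(C)  →  sin(C) = 2·Area/(ab)
sin(C) = 2·30.0/(11.0·11.1) = 0.491400
C = arcsin(0.491400) = 29.43°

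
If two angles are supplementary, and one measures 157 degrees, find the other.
Supplementary angles sum to 180 degrees.
Other angle = 180 - 157
Other angle = 23 degrees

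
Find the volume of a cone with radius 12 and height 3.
Volume = (1/3) * pi * r² * h
Volume = (1/3) * pi * 12² * 3
Volume = (1/3) * pi * 144 * 3
Volume = (1/3) * pi * 432
Volume = 452.39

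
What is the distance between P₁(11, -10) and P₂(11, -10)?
Using the distance formula: d = sqrt((x₂-x₁)² + (y₂-y₁)²)
dx = 11 - 11 = 0
dy = (-10) - (-10) = 0
d = sqrt(0² + 0²) = sqrt(0 + 0) = sqrt(0) = 0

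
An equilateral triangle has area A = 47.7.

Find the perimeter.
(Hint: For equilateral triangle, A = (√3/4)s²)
A = (√3/4)s²  →  s² = 4A/√3 = 4·47.7/√3 = 110.158
s = 10.4956
Perimeter = 3s = 31.49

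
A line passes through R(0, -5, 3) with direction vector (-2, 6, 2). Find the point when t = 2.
P(2) = (0 + (-2)(2), -5 + 6(2), 3 + 2(2)) = (-4, 7, 7)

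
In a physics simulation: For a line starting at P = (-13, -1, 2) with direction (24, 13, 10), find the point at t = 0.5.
P(0.5) = (-13 + 24(0.5), -1 + 13(0.5), 2 + 10(0.5)) = (-1, 5.5, 7)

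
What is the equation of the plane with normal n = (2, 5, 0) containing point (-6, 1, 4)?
d = n·P = (2)(-6) + (5)(1) + (0)(4) = -7
Plane: 2x + 5y = -7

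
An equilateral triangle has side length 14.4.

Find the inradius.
For an equilateral triangle, r = s/(2√3) where s is the side.
r = 14.4/(2√3) = 14.4/3.464102 = 4.157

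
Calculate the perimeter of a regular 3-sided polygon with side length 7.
Perimeter = number of sides * side length
Perimeter = 3 * 7
Perimeter = 21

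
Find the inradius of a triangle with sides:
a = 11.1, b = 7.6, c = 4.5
s = (a+b+c)/2 = (11.1+7.6+4.5)/2 = 11.6
Area = √(s(s-a)(s-b)(s-c)) = √(11.6·0.5·4·7.1) = 12.8343
r = Area/s = 12.8343/11.6 = 1.106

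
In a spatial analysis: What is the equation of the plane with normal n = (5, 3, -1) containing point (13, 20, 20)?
d = n·P = (5)(13) + (3)(20) + (-1)(20) = 105
Plane: 5x + 3y - z = 105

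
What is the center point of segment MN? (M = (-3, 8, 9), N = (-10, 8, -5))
Midpoint = ((-3-10)/2, (8+8)/2, (9-5)/2) = (-6.5, 8, 2)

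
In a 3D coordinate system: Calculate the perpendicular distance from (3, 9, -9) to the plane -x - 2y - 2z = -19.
d = |(-1)(3) + (-2)(9) + (-2)(-9) - (-19)| / √((-1)² + (-2)² + (-2)²) = 16/√9 = 5.333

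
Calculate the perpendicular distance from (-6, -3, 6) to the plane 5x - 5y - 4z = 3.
d = |5(-6) + (-5)(-3) + (-4)(6) - (3)| / √(5² + (-5)² + (-4)²) = 42/√66 = 5.17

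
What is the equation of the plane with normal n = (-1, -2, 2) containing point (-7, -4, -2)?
d = n·P = (-1)(-7) + (-2)(-4) + (2)(-2) = 11
Plane: -x - 2y + 2z = 11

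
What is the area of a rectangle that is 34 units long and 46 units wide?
Area = length * width
Area = 34 * 46
Area = 1564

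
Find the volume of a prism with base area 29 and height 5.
Volume = base area * height
Volume = 29 * 5
Volume = 145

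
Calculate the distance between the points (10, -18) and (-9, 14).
Using the distance formula: d = sqrt((x₂-x₁)² + (y₂-y₁)²)
dx = (-9) - 10 = -19
dy = 14 - (-18) = 32
d = sqrt((-19)² + 32²) = sqrt(361 + 1024) = sqrt(1385) = 37.22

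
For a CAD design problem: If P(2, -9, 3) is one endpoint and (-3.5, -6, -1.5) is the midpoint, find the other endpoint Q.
Q = (2×(-3.5) - 2, 2×(-6) - (-9), 2×(-1.5) - 3) = (-9, -3, -6)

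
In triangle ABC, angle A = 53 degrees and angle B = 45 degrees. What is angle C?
Sum of angles in a triangle = 180 degrees
Third angle = 180 - 53 - 45
Third angle = 82 degrees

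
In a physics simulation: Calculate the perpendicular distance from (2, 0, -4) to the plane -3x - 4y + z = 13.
d = |(-3)(2) + (-4)(0) + 1(-4) - (13)| / √((-3)² + (-4)² + 1²) = 23/√26 = 4.511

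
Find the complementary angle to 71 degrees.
Complementary angles sum to 90 degrees.
Other angle = 90 - 71
Other angle = 19 degrees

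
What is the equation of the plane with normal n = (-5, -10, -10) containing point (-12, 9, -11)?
d = n·P = (-5)(-12) + (-10)(9) + (-10)(-11) = 80
Plane: -5x - 10y - 10z = 80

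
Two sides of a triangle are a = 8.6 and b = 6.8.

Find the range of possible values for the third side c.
By the triangle inequality: |a - b| < c < a + b
|8.6 - 6.8| < c < 8.6 + 6.8
1.8 < c < 15.4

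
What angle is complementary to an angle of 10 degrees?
Complementary angles sum to 90 degrees.
Other angle = 90 - 10
Other angle = 80 degrees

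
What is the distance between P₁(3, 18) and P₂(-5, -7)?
Using the distance formula: d = sqrt((x₂-x₁)² + (y₂-y₁)²)
dx = (-5) - 3 = -8
dy = (-7) - 18 = -25
d = sqrt((-8)² + (-25)²) = sqrt(64 + 625) = sqrt(689) = 26.25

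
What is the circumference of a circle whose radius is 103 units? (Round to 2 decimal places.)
Circumference = 2 * pi * r
Circumference = 2 * pi * 103
Circumference = 647.17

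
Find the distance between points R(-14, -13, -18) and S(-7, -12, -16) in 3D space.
d = √[(7)² + (1)² + (2)²] = √54 = 7.348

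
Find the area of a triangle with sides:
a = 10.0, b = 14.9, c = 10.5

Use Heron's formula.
s = (a+b+c)/2 = (10.0+14.9+10.5)/2 = 17.7
A = √(s(s-a)(s-b)(s-c)) = √(17.7·7.7·2.8·7.2)
A = √2747.61 = 52.42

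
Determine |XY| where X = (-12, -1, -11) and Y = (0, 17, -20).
d = √[(12)² + (18)² + (-9)²] = √549 = 23.43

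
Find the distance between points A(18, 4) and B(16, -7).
Using the distance formula: d = sqrt((x₂-x₁)² + (y₂-y₁)²)
dx = 16 - 18 = -2
dy = (-7) - 4 = -11
d = sqrt((-2)² + (-11)²) = sqrt(4 + 121) = sqrt(125) = 11.18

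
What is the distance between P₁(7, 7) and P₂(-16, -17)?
Using the distance formula: d = sqrt((x₂-x₁)² + (y₂-y₁)²)
dx = (-16) - 7 = -23
dy = (-17) - 7 = -24
d = sqrt((-23)² + (-24)²) = sqrt(529 + 576) = sqrt(1105) = 33.24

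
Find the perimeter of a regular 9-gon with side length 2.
Perimeter = number of sides * side length
Perimeter = 9 * 2
Perimeter = 18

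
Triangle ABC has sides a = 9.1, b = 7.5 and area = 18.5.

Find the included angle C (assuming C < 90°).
Area = ½ab·sin(C)  →  sin(C) = 2·Area/(ab)
sin(C) = 2·18.5/(9.1·7.5) = 0.542125
C = arcsin(0.542125) = 32.83°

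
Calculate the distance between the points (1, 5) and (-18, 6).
Using the distance formula: d = sqrt((x₂-x₁)² + (y₂-y₁)²)
dx = (-18) - 1 = -19
dy = 6 - 5 = 1
d = sqrt((-19)² + 1²) = sqrt(361 + 1) = sqrt(362) = 19.03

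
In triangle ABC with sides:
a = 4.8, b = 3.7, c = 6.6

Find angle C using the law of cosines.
cos(C) = (a² + b² - c²)/(2ab)
cos(C) = (4.8² + 3.7² - 6.6²)/(2·4.8·3.7) = -6.83/35.52 = -0.192286
C = arccos(-0.192286) = 101.1°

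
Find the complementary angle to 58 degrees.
Complementary angles sum to 90 degrees.
Other angle = 90 - 58
Other angle = 32 degrees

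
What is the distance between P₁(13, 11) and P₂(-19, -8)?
Using the distance formula: d = sqrt((x₂-x₁)² + (y₂-y₁)²)
dx = (-19) - 13 = -32
dy = (-8) - 11 = -19
d = sqrt((-32)² + (-19)²) = sqrt(1024 + 361) = sqrt(1385) = 37.22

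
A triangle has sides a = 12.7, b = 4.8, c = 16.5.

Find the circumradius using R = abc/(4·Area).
s = (a+b+c)/2 = 17
Area = √(s(s-a)(s-b)(s-c)) = √(17·4.3·12.2·0.5) = 21.1166
R = abc/(4·Area) = (12.7·4.8·16.5)/(4·21.1166) = 1005.84/84.4664 = 11.91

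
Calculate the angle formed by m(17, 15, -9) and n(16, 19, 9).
m·n = 476, |m|² = 595, |n|² = 698
cos θ = 476/√415310 ≈ 0.7386
θ ≈ 42.39°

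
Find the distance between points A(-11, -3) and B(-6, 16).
Using the distance formula: d = sqrt((x₂-x₁)² + (y₂-y₁)²)
dx = (-6) - (-11) = 5
dy = 16 - (-3) = 19
d = sqrt(5² + 19²) = sqrt(25 + 361) = sqrt(386) = 19.65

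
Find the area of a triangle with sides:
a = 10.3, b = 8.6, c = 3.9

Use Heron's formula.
s = (a+b+c)/2 = (10.3+8.6+3.9)/2 = 11.4
A = √(s(s-a)(s-b)(s-c)) = √(11.4·1.1·2.8·7.5)
A = √263.34 = 16.23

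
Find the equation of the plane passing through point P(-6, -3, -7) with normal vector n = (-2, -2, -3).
d = n·P = (-2)(-6) + (-2)(-3) + (-3)(-7) = 39
Plane: -2x - 2y - 3z = 39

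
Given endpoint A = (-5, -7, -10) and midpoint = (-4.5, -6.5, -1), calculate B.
B = (2×(-4.5) - (-5), 2×(-6.5) - (-7), 2×(-1) - (-10)) = (-4, -6, 8)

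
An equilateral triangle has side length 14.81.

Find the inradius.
For an equilateral triangle, r = s/(2√3) where s is the side.
r = 14.81/(2√3) = 14.81/3.464102 = 4.275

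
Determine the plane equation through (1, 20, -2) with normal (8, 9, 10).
d = n·P = (8)(1) + (9)(20) + (10)(-2) = 168
Plane: 8x + 9y + 10z = 168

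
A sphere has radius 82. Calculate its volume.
Volume = (4/3) * pi * r³
Volume = (4/3) * pi * 82³
Volume = (4/3) * pi * 551368
Volume = 2309564.88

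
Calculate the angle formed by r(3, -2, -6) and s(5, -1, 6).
r·s = -19, |r|² = 49, |s|² = 62
cos θ = -19/√3038 ≈ -0.3447
θ ≈ 110.2°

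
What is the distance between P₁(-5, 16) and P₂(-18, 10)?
Using the distance formula: d = sqrt((x₂-x₁)² + (y₂-y₁)²)
dx = (-18) - (-5) = -13
dy = 10 - 16 = -6
d = sqrt((-13)² + (-6)²) = sqrt(169 + 36) = sqrt(205) = 14.32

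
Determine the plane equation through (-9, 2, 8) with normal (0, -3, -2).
d = n·P = (0)(-9) + (-3)(2) + (-2)(8) = -22
Plane: -3y - 2z = -22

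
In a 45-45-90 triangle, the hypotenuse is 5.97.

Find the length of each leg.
In a 45-45-90 triangle, hypotenuse = leg·√2  →  leg = hypotenuse/√2
leg = 5.97/√2 = 4.221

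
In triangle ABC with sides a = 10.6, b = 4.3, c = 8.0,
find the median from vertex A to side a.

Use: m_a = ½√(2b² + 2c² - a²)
m_a = ½√(2·4.3² + 2·8.0² - 10.6²)
m_a = ½√(36.98 + 128 - 112.36) = ½√52.62 = 3.627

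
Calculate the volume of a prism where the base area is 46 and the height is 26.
Volume = base area * height
Volume = 46 * 26
Volume = 1196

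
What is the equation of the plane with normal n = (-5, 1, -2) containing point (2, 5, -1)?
d = n·P = (-5)(2) + (1)(5) + (-2)(-1) = -3
Plane: -5x + y - 2z = -3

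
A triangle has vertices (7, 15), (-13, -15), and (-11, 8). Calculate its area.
Using the coordinate formula: Area = (1/2)|x₁(y₂-y₃) + x₂(y₃-y₁) + x₃(y₁-y₂)|
Area = (1/2)|7((-15)-8) + (-13)(8-15) + (-11)(15-(-15))|
Area = (1/2)|7*(-23) + (-13)*(-7) + (-11)*30|
Area = (1/2)|(-161) + 91 + (-330)|
Area = (1/2)*400 = 200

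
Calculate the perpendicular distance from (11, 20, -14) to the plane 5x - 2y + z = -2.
d = |5(11) + (-2)(20) + 1(-14) - (-2)| / √(5² + (-2)² + 1²) = 3/√30 = 0.5477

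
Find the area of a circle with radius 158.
Area = pi * r²
Area = pi * 158²
Area = pi * 24964
Area = 78426.72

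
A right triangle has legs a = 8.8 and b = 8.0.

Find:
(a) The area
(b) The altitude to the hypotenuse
(a) Area = ½ab = ½·8.8·8.0 = 35.2
(b) Hypotenuse c = √(8.8² + 8.0²) = √141.44 = 11.8929
    Area = ½·c·h_c  →  h_c = 2·Area/c = 2·35.2/11.8929 = 5.92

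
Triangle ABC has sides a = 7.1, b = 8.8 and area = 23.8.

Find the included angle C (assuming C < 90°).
Area = ½ab·sin(C)  →  sin(C) = 2·Area/(ab)
sin(C) = 2·23.8/(7.1·8.8) = 0.761844
C = arcsin(0.761844) = 49.63°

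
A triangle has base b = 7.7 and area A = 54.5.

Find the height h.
A = ½bh  →  h = 2A/b
h = 2·54.5/7.7 = 14.16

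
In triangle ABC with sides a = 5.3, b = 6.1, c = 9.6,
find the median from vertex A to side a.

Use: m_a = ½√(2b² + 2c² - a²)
m_a = ½√(2·6.1² + 2·9.6² - 5.3²)
m_a = ½√(74.42 + 184.32 - 28.09) = ½√230.65 = 7.594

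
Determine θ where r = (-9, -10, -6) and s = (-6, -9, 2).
r·s = 132, |r|² = 217, |s|² = 121
cos θ = 132/√26257 ≈ 0.8146
θ ≈ 35.45°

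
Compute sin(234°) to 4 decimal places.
sin(234 degrees) = -0.809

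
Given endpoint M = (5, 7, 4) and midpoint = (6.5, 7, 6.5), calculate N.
N = (2×6.5 - 5, 2×7 - 7, 2×6.5 - 4) = (8, 7, 9)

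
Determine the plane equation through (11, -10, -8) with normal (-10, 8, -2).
d = n·P = (-10)(11) + (8)(-10) + (-2)(-8) = -174
Plane: -10x + 8y - 2z = -174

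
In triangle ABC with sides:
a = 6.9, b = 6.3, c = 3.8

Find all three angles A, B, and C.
By the law of cosines:
cos(A) = (b² + c² - a²)/(2bc) = 0.136174  →  A = 82.17°
cos(B) = (a² + c² - b²)/(2ac) = 0.426392  →  B = 64.76°
cos(C) = (a² + b² - c²)/(2ab) = 0.838049  →  C = 33.07°
Check: A + B + C = 180.0° ✓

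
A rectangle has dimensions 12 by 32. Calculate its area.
Area = length * width
Area = 12 * 32
Area = 384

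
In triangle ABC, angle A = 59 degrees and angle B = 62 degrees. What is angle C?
Sum of angles in a triangle = 180 degrees
Third angle = 180 - 59 - 62
Third angle = 59 degrees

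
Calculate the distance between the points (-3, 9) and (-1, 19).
Using the distance formula: d = sqrt((x₂-x₁)² + (y₂-y₁)²)
dx = (-1) - (-3) = 2
dy = 19 - 9 = 10
d = sqrt(2² + 10²) = sqrt(4 + 100) = sqrt(104) = 10.20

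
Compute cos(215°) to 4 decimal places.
cos(215 degrees) = -0.8192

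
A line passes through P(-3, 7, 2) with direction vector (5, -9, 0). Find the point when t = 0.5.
P(0.5) = (-3 + 5(0.5), 7 + (-9)(0.5), 2 + 0(0.5)) = (-0.5, 2.5, 2)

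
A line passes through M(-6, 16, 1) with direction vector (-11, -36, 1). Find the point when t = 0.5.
P(0.5) = (-6 + (-11)(0.5), 16 + (-36)(0.5), 1 + 1(0.5)) = (-11.5, -2, 1.5)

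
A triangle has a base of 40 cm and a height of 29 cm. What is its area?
Area = (1/2) * base * height
Area = (1/2) * 40 * 29
Area = 580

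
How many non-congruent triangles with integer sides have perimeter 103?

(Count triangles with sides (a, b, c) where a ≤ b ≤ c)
With a ≤ b ≤ c and a + b + c = 103, the triangle inequality a + b > c gives c < 103/2, so c ≤ 51.
Iterate a from 1 to ⌊p/3⌋ = 34; for each a, b ranges from a to ⌊(p−a)/2⌋ with c = p − a − b, keeping only c ≥ b.
Triples: (1, 51, 51), (2, 50, 51), (3, 49, 51), …
Count = 234 triangles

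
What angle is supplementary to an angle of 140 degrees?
Supplementary angles sum to 180 degrees.
Other angle = 180 - 140
Other angle = 40 degrees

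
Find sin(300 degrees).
sin(300 degrees) = -0.866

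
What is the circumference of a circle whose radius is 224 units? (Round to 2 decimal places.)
Circumference = 2 * pi * r
Circumference = 2 * pi * 224
Circumference = 1407.43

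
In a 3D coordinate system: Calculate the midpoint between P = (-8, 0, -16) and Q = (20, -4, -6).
Midpoint = ((-8+20)/2, (0-4)/2, (-16-6)/2) = (6, -2, -11)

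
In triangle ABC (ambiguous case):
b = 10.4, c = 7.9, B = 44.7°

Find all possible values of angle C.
sin(C)/c = sin(B)/b  →  sin(C) = c·sin(B)/b = 7.9·sin(44.7°)/10.4 = 0.534309
C₁ = arcsin(0.534309) = 32.3°,  C₂ = 180° - C₁ = 147.7°
Check C₂: A = 180° - 44.7° - 147.7° = -12.4° ≤ 0, rejected
C = 32.3° (one solution)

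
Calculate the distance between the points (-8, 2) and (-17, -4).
Using the distance formula: d = sqrt((x₂-x₁)² + (y₂-y₁)²)
dx = (-17) - (-8) = -9
dy = (-4) - 2 = -6
d = sqrt((-9)² + (-6)²) = sqrt(81 + 36) = sqrt(117) = 10.82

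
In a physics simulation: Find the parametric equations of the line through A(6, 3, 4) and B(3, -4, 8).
Direction vector d = B - A = (-3, -7, 4)
x = 6 - 3t, y = 3 - 7t, z = 4 + 4t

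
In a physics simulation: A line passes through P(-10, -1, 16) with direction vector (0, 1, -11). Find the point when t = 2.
P(2) = (-10 + 0(2), -1 + 1(2), 16 + (-11)(2)) = (-10, 1, -6)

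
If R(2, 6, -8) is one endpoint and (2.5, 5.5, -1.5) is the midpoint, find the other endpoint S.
S = (2×2.5 - 2, 2×5.5 - 6, 2×(-1.5) - (-8)) = (3, 5, 5)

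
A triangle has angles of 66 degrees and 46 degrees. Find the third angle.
Sum of angles in a triangle = 180 degrees
Third angle = 180 - 66 - 46
Third angle = 68 degrees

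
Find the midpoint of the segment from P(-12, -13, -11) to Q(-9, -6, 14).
Midpoint = ((-12-9)/2, (-13-6)/2, (-11+14)/2) = (-10.5, -9.5, 1.5)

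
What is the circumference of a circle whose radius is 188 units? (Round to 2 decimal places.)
Circumference = 2 * pi * r
Circumference = 2 * pi * 188
Circumference = 1181.24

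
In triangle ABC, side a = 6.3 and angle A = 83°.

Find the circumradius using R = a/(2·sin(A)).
R = a/(2·sin(A)) = 6.3/(2·sin(83°))
R = 6.3/(2·0.992546) = 6.3/1.985092 = 3.174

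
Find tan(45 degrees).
tan(45 degrees) = 1
Decimal approximation: 1.0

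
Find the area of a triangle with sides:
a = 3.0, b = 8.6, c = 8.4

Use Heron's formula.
s = (a+b+c)/2 = (3.0+8.6+8.4)/2 = 10
A = √(s(s-a)(s-b)(s-c)) = √(10·7·1.4·1.6)
A = √156.8 = 12.52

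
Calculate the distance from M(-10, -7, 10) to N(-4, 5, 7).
d = √[(6)² + (12)² + (-3)²] = √189 = 13.75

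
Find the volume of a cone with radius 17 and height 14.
Volume = (1/3) * pi * r² * h
Volume = (1/3) * pi * 17² * 14
Volume = (1/3) * pi * 289 * 14
Volume = (1/3) * pi * 4046
Volume = 4236.96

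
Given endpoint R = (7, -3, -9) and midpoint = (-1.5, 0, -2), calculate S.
S = (2×(-1.5) - 7, 2×0 - (-3), 2×(-2) - (-9)) = (-10, 3, 5)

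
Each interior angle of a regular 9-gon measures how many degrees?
Interior angle of a regular n-gon = (n-2)*180/n
Interior angle = (9-2)*180/9
Interior angle = 7*180/9
Interior angle = 1260/9
Interior angle = 140 degrees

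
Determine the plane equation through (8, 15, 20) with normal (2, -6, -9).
d = n·P = (2)(8) + (-6)(15) + (-9)(20) = -254
Plane: 2x - 6y - 9z = -254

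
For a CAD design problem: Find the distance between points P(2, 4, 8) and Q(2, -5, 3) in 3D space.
d = √[(0)² + (-9)² + (-5)²] = √106 = 10.3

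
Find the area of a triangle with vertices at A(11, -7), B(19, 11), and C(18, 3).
Using the coordinate formula: Area = (1/2)|x₁(y₂-y₃) + x₂(y₃-y₁) + x₃(y₁-y₂)|
Area = (1/2)|11(11-3) + 19(3-(-7)) + 18((-7)-11)|
Area = (1/2)|11*8 + 19*10 + 18*(-18)|
Area = (1/2)|88 + 190 + (-324)|
Area = (1/2)*46 = 23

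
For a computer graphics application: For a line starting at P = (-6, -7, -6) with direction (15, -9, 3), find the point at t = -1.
P(-1) = (-6 + 15(-1), -7 + (-9)(-1), -6 + 3(-1)) = (-21, 2, -9)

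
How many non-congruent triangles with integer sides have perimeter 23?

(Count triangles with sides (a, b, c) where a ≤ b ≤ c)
With a ≤ b ≤ c and a + b + c = 23, the triangle inequality a + b > c gives c < 23/2, so c ≤ 11.
Iterate a from 1 to ⌊p/3⌋ = 7; for each a, b ranges from a to ⌊(p−a)/2⌋ with c = p − a − b, keeping only c ≥ b.
Triples: (1, 11, 11), (2, 10, 11), (3, 9, 11), …
Count = 14 triangles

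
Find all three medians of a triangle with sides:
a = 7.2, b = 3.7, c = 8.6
Using m_x = ½√(2y² + 2z² - x²):
m_a = ½√(2·3.7² + 2·8.6² - 7.2²) = ½√123.46 = 5.556
m_b = ½√(2·7.2² + 2·8.6² - 3.7²) = ½√237.91 = 7.712
m_c = ½√(2·7.2² + 2·3.7² - 8.6²) = ½√57.1 = 3.778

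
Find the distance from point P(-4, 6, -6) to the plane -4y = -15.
d = |0(-4) + (-4)(6) + 0(-6) - (-15)| / √(0² + (-4)² + 0²) = 9/√16 = 2.25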